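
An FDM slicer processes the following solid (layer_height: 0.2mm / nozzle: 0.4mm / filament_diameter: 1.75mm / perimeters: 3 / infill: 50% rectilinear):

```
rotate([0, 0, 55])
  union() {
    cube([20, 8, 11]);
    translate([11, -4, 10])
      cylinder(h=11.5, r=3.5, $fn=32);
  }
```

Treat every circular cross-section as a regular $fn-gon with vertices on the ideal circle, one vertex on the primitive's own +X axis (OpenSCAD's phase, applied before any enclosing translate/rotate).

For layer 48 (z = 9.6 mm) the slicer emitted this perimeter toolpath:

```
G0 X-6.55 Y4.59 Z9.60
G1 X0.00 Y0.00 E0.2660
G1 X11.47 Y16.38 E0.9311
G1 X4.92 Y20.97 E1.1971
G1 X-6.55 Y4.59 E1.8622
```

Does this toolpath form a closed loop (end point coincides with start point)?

yes

Start point (G0): (-6.55, 4.59). End point (last G1): the path returns to the start — closed.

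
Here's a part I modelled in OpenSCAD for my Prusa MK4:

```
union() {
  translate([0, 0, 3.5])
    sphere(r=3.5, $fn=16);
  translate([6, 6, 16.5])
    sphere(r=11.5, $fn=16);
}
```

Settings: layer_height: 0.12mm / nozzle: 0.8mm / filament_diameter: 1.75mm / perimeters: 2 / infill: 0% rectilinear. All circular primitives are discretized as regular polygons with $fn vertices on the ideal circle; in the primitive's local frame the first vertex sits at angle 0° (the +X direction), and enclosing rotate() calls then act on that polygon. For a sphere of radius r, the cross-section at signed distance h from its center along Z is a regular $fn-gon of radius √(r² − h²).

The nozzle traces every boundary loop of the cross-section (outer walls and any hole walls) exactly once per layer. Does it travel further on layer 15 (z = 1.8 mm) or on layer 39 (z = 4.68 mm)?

Layer 15 (z = 1.8): the sphere: section is a regular 16-gon, circumradius = √(r²−h²) = √(3.5²−1.7²) = 3.059 (perimeter = 2·16·3.059·sin(180°/16) = 19.10 mm); the sphere at (6, 6) is absent (|z−center|=14.700 > r=11.5); Taking the union: only the r=3.5 sphere is present, so the union is just that shape — boundary = 19.10 mm. So its perimeter = 19.10 mm. Layer 39 (z = 4.68): the sphere: section is a regular 16-gon, circumradius = √(r²−h²) = √(3.5²−1.18²) = 3.295 (perimeter = 2·16·3.295·sin(180°/16) = 20.57 mm); the sphere at (6, 6) is not intersected at this z (|z−center|=11.820 > r=11.5); Combining (union): only the r=3.5 sphere is present, so the union is just that shape — boundary = 20.57 mm. So its perimeter = 20.57 mm. Layer 39 is larger (20.57 vs 19.10 mm).

layer 39 (z = 4.68 mm)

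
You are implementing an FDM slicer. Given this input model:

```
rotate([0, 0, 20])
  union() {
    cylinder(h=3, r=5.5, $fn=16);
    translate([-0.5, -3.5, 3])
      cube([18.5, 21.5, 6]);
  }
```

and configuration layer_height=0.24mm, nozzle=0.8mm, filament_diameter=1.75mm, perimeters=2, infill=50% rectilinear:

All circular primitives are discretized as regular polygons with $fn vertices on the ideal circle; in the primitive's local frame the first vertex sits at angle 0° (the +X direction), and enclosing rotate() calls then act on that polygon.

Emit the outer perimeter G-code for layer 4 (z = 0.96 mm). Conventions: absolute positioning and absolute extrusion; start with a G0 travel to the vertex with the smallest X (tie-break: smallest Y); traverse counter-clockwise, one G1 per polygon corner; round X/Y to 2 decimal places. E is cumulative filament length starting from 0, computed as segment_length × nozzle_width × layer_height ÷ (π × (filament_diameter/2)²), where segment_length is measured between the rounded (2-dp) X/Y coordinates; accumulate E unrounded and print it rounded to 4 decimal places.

G0 X-5.49 Y0.24 Z0.96
G1 X-5.17 Y-1.88 E0.1711
G1 X-4.06 Y-3.72 E0.3427
G1 X-2.32 Y-4.98 E0.5142
G1 X-0.24 Y-5.49 E0.6851
G1 X1.88 Y-5.17 E0.8563
G1 X3.72 Y-4.06 E1.0278
G1 X4.98 Y-2.32 E1.1993
G1 X5.49 Y-0.24 E1.3702
G1 X5.17 Y1.88 E1.5414
G1 X4.06 Y3.72 E1.7129
G1 X2.32 Y4.98 E1.8844
G1 X0.24 Y5.49 E2.0554
G1 X-1.88 Y5.17 E2.2265
G1 X-3.72 Y4.06 E2.3980
G1 X-4.98 Y2.32 E2.5695
G1 X-5.49 Y0.24 E2.7405

At z = 0.96 mm: the r=5.5 cylinder contributes a regular 16-gon of circumradius 5.5; the cube at (-0.5, -3.5) is not intersected at this z (z outside [3, 9]); Taking the union: only the r=5.5 cylinder is present, so the union is just that shape — 1 connected region; (rotated 20° about Z; rotation is an isometry so areas/perimeters/island counts are preserved). The outline is a single polygon with 16 vertices. Extrusion per mm of travel: 0.8 × 0.24 / (π × 0.875²) = 0.079824. Accumulating E over each segment gives final E = 2.7405.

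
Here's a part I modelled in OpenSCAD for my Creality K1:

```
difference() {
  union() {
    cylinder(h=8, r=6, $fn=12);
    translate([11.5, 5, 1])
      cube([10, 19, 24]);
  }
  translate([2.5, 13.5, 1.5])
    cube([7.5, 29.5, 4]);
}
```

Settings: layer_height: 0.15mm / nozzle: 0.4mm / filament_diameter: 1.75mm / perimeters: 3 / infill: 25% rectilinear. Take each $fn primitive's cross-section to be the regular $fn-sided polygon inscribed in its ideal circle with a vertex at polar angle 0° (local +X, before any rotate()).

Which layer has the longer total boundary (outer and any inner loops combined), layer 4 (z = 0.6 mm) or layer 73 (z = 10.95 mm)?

Layer 4 (z = 0.6): the r=6 cylinder contributes a regular 12-gon of circumradius 6 (perimeter = 2·12·6.000·sin(180°/12) = 37.27 mm); the cube at (11.5, 5) is absent (z outside [1, 25]); Taking the union: only the r=6 cylinder is present, so the union is just that shape — boundary = 37.27 mm; the cube at (2.5, 13.5) is absent (z outside [1.5, 5.5]); After the difference (first − rest): none of the subtracted shapes is present at this height, so that combined region is unchanged — boundary = 37.27 mm. So its perimeter = 37.27 mm. Layer 73 (z = 10.95): the cylinder is absent (z outside [0, 8]); the cube at (11.5, 5) is present — its section is the full 10×19 rectangle (perimeter 58.00 mm); Merging all regions: only the 10×19 cube at (11.5, 5) is present, so the union is just that shape — boundary = 58.00 mm; the cube at (2.5, 13.5) does not reach this height (z outside [1.5, 5.5]); After the difference (first − rest): none of the subtracted shapes is present at this height, so the result so far is unchanged — boundary = 58.00 mm. So its perimeter = 58.00 mm. Layer 73 is larger (58.00 vs 37.27 mm).

layer 73 (z = 10.95 mm)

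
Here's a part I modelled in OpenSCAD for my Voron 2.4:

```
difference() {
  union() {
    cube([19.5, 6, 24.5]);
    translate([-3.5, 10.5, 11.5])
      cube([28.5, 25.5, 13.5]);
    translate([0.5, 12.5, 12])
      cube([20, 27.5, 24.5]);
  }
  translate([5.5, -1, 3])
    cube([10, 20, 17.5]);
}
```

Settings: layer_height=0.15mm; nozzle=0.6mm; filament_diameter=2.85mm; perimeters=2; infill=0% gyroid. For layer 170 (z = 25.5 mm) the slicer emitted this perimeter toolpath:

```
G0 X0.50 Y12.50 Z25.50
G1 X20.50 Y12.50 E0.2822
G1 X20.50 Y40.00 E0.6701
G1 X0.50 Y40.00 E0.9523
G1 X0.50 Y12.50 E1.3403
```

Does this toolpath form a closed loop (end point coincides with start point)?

Start point (G0): (0.50, 12.50). End point (last G1): the path returns to the start — closed.

yes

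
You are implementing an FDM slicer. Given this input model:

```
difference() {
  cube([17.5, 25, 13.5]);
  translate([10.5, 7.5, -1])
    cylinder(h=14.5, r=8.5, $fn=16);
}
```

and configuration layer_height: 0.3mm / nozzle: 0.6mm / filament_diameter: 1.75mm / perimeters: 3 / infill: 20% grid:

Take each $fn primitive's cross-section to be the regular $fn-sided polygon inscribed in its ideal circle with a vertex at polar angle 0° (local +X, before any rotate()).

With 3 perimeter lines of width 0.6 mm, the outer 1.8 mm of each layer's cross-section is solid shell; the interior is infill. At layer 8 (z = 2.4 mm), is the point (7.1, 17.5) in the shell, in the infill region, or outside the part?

infill

At z = 2.4 mm: the cube (footprint 17.5×25) is included at this height; the r=8.5 cylinder at (10.5, 7.5) gives a regular 16-gon of circumradius 8.5 (constant along its height); After the difference (first − rest): starting from the 17.5×25 cube, the r=8.5 cylinder at (10.5, 7.5) partially overlaps it — only the 207.86 mm² overlap (of its 221.19 mm²) is removed, clipping the outline — 2 connected regions. Overall, the cross-section has 2 separate islands. The nearest boundary edge runs (10.50, 16.00)→(7.25, 15.35); distance from the point to it = 2.13 mm. (Shell/infill is judged within the island containing the point — the largest one.) The point is inside the cross-section and 2.13 mm from the nearest boundary — more than the 1.8 mm shell width (3 × 0.6), so it's in the infill interior.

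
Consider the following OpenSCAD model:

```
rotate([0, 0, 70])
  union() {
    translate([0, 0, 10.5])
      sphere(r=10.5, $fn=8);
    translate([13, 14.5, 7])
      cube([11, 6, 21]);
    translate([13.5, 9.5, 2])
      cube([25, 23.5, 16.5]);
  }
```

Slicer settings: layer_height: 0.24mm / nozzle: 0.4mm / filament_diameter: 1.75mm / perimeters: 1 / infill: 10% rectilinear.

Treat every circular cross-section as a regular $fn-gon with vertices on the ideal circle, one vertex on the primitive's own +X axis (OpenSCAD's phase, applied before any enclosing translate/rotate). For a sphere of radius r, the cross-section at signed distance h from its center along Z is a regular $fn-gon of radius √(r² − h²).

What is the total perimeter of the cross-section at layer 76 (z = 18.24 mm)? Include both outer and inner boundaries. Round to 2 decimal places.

141.44 mm

At z = 18.24 mm: the sphere: section is a regular 8-gon, circumradius = √(r²−h²) = √(10.5²−7.74²) = 7.095 (perimeter = 2·8·7.095·sin(180°/8) = 43.44 mm); the cube at (13, 14.5) (footprint 11×6) is included at this height (perimeter 34.00 mm); the cube at (13.5, 9.5) is present — its section is the full 25×23.5 rectangle (perimeter 97.00 mm); Taking the union: the regions partially overlap (shared area 63.00 mm²), so the edge portions inside another operand are dropped and the merged outline is re-measured after clipping — boundary = 141.44 mm; (rotated 70° about Z; rotation is an isometry so areas/perimeters/island counts are preserved). Overall, the cross-section has 2 separate islands. Total boundary length (outer) = 141.44 mm.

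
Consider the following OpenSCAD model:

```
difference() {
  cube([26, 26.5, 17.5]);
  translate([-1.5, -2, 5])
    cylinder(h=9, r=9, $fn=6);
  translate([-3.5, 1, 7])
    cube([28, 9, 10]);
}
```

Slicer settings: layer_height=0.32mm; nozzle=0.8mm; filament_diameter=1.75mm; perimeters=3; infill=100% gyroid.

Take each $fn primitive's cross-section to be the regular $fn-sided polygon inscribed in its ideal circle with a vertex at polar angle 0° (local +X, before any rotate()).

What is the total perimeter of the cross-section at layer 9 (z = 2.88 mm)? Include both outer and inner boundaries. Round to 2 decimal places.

At z = 2.88 mm: the 26×26.5 cube contributes its full rectangle (perimeter 105.00 mm); the cylinder at (-1.5, -2) is not intersected at this z (z outside [5, 14]); the cube at (-3.5, 1) does not reach this height (z outside [7, 17]); After the difference (first − rest): none of the subtracted shapes is present at this height, so the 26×26.5 cube is unchanged — boundary = 105.00 mm. Overall, the cross-section is a single solid region. Total boundary length (outer) = 105.00 mm.

105.00 mm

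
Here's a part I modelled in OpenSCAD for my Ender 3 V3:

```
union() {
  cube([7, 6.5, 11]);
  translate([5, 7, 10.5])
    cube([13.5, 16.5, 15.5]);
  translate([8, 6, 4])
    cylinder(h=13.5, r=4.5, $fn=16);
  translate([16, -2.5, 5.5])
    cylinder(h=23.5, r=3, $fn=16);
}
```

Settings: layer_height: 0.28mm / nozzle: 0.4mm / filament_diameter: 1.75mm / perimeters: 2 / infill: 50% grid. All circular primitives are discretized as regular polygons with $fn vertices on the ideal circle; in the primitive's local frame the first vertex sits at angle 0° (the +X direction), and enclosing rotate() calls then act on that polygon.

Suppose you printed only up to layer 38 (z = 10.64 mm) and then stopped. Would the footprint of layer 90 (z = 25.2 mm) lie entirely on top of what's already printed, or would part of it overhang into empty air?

Compare the two slices. At z = 10.64: the 7×6.5 cube contributes its full rectangle (area 45.50 mm²); the 13.5×16.5 cube at (5, 7) contributes its full rectangle (area 222.75 mm²); the r=4.5 cylinder at (8, 6) contributes a regular 16-gon of circumradius 4.5 (area = (16/2)·4.500²·sin(360°/16) = 61.99 mm²); the r=3 cylinder at (16, -2.5) gives a regular 16-gon of circumradius 3 (constant along its height) (area = (16/2)·3.000²·sin(360°/16) = 27.55 mm²); Merging all regions: the regions partially overlap — summed areas 357.80 mm² minus the doubly-counted overlap 33.14 mm² gives 324.65 mm² — area = 324.65 mm². At z = 25.2: the cube does not reach this height (z outside [0, 11]); the cube at (5, 7) is present — its section is the full 13.5×16.5 rectangle (area 222.75 mm²); the cylinder at (8, 6) is not intersected at this z (z outside [4, 17.5]); the r=3 cylinder at (16, -2.5) contributes a regular 16-gon of circumradius 3 (area = (16/2)·3.000²·sin(360°/16) = 27.55 mm²); Merging all regions: the 2 present regions are separate (no shared area or edge), so areas and boundary lengths simply add and each stays a separate island — area = 250.30 mm². Checking containment: the cross-section at z = 25.2 is a subset of the cross-section at z = 10.64.

entirely on top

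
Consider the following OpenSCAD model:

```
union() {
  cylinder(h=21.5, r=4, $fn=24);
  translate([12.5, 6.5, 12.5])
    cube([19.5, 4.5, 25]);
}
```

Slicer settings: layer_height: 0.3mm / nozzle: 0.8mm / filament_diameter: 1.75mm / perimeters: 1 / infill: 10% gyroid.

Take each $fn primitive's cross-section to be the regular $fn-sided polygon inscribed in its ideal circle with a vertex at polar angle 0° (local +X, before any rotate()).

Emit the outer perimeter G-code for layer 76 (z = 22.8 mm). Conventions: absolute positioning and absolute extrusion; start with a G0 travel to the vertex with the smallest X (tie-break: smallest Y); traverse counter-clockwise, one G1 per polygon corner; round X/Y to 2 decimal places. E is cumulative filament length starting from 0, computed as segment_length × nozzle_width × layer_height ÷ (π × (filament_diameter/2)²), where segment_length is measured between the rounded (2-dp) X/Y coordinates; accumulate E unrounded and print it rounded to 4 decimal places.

At z = 22.8 mm: the cylinder is not intersected at this z (z outside [0, 21.5]); the 19.5×4.5 cube at (12.5, 6.5) contributes its full rectangle; Combining (union): only the 19.5×4.5 cube at (12.5, 6.5) is present, so the union is just that shape — 1 connected region. The outline is a single polygon with 4 vertices. Extrusion per mm of travel: 0.8 × 0.3 / (π × 0.875²) = 0.099780. Accumulating E over each segment gives final E = 4.7895.

G0 X12.50 Y6.50 Z22.80
G1 X32.00 Y6.50 E1.9457
G1 X32.00 Y11.00 E2.3947
G1 X12.50 Y11.00 E4.3404
G1 X12.50 Y6.50 E4.7895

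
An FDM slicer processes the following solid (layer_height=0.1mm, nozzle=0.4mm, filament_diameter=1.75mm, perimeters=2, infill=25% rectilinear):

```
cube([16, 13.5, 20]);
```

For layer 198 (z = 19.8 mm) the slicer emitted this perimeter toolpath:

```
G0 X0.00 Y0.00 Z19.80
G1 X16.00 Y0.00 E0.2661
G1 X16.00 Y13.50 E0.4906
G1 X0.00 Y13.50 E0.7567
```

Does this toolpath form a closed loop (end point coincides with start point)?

no

Start point (G0): (0.00, 0.00). End point (last G1): the path does not return to the start — open.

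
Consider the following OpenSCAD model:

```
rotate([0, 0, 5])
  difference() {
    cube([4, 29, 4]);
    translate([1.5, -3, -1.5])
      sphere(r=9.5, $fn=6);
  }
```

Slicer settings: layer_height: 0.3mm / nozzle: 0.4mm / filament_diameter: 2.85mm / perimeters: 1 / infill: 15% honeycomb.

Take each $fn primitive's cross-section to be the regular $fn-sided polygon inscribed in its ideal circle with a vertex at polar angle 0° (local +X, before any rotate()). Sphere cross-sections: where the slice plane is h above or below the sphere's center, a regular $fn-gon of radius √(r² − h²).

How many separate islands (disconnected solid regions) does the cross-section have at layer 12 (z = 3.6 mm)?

At z = 3.6 mm: the cube (footprint 4×29) is included at this height; the r=9.5 sphere at (1.5, -3) contributes a regular 6-gon of circumradius √(9.5²−5.1²) = 8.015; Subtracting the remaining from the first: starting from the 4×29 cube, the r=9.5 sphere at (1.5, -3) partially overlaps it — only the 15.76 mm² overlap (of its 166.90 mm²) is removed, clipping the outline — 1 connected region; (whole slice rotated 5° about Z — lengths, areas and connectivity unchanged). Overall, the cross-section is a single solid region. Island count = 1.

1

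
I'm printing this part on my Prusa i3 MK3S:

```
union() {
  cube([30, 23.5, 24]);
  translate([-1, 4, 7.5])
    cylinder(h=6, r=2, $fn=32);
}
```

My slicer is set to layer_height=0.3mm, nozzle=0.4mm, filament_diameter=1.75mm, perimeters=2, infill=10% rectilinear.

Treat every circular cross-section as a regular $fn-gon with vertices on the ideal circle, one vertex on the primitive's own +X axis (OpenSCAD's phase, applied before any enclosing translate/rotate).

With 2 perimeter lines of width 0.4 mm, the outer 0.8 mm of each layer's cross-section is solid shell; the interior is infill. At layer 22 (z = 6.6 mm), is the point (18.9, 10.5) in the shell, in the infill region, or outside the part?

infill

At z = 6.6 mm: the cube is present — its section is the full 30×23.5 rectangle; the cylinder at (-1, 4) does not reach this height (z outside [7.5, 13.5]); Merging all regions: only the 30×23.5 cube is present, so the union is just that shape — 1 connected region. Overall, the cross-section is a single solid region. The nearest boundary edge runs (0.00, 0.00)→(30.00, 0.00); distance from the point to it = 10.50 mm. The point is inside the cross-section and 10.50 mm from the nearest boundary — more than the 0.8 mm shell width (2 × 0.4), so it's in the infill interior.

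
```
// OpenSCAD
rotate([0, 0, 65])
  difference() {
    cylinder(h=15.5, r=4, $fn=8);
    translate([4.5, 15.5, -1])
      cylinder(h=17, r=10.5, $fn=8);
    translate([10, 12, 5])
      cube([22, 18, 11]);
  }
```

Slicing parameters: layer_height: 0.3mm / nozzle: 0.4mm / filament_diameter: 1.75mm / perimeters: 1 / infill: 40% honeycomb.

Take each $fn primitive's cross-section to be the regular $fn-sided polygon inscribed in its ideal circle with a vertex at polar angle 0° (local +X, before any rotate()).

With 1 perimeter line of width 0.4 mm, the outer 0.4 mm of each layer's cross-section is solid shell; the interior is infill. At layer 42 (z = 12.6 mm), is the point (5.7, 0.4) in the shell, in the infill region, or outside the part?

At z = 12.6 mm: the cylinder: section is a regular 8-gon, circumradius r=4; the cylinder at (4.5, 15.5): section is a regular 8-gon, circumradius r=10.5; the cube at (10, 12) is present — its section is the full 22×18 rectangle; Taking the first minus the rest: starting from the r=4 cylinder, the r=10.5 cylinder at (4.5, 15.5) misses the remaining region (no effect); the 22×18 cube at (10, 12) misses the remaining region (no effect) — 1 connected region; (rotated 65° about Z; rotation is an isometry so areas/perimeters/island counts are preserved). Overall, the cross-section is a single solid region. Undo the 65° rotation: the query point maps to (2.771, -4.997) in the un-rotated model frame. The nearest boundary edge runs (2.83, -2.83)→(-0.00, -4.00); distance from the point to it = 1.98 mm. The point is not inside any of the regions above, so it lies outside the cross-section (1.98 mm from the nearest boundary).

outside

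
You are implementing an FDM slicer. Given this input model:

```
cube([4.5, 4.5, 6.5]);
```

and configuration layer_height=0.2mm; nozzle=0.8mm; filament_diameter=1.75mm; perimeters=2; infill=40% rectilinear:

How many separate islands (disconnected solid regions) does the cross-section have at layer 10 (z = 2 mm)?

At z = 2 mm: the cube (footprint 4.5×4.5) is included at this height. Overall, the cross-section is a single solid region. Island count = 1.

1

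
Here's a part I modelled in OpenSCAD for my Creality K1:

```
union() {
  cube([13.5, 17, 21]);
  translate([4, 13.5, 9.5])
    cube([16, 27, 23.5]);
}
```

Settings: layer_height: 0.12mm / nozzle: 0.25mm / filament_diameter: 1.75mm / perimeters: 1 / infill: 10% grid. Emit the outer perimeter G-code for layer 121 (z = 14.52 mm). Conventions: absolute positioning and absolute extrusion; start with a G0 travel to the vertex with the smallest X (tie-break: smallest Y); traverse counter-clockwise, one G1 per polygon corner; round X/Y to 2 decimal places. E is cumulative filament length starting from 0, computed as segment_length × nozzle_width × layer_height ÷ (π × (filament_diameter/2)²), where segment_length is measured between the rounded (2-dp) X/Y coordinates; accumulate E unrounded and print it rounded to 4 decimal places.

At z = 14.52 mm: the 13.5×17 cube contributes its full rectangle; the 16×27 cube at (4, 13.5) contributes its full rectangle; Combining (union): the regions partially overlap (shared area 33.25 mm²), so overlapping operands fuse into one piece — 1 connected region. The outline is a single polygon with 8 vertices. Extrusion per mm of travel: 0.25 × 0.12 / (π × 0.875²) = 0.012473. Accumulating E over each segment gives final E = 1.5092.

G0 X0.00 Y0.00 Z14.52
G1 X13.50 Y0.00 E0.1684
G1 X13.50 Y13.50 E0.3368
G1 X20.00 Y13.50 E0.4178
G1 X20.00 Y40.50 E0.7546
G1 X4.00 Y40.50 E0.9542
G1 X4.00 Y17.00 E1.2473
G1 X0.00 Y17.00 E1.2971
G1 X0.00 Y0.00 E1.5092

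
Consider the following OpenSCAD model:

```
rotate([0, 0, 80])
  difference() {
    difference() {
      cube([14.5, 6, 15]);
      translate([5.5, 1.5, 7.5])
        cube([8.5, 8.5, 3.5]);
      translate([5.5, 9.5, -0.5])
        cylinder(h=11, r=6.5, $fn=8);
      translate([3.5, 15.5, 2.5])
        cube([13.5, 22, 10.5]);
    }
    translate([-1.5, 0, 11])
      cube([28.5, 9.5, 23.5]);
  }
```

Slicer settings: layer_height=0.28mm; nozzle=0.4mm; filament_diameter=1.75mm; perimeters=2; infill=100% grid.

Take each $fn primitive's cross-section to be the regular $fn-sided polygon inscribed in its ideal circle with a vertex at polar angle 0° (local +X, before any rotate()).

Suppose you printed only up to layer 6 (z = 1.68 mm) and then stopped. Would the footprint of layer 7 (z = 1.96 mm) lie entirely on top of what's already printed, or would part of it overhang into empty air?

Compare the two slices. At z = 1.68: the 14.5×6 cube contributes its full rectangle (area 87.00 mm²); the cube at (5.5, 1.5) is absent (z outside [7.5, 11]); the r=6.5 cylinder at (5.5, 9.5) contributes a regular 8-gon of circumradius 6.5 (area = (8/2)·6.500²·sin(360°/8) = 119.50 mm²); the cube at (3.5, 15.5) does not reach this height (z outside [2.5, 13]); Subtracting the remaining from the first: starting from the 14.5×6 cube (87.00 mm²), the r=6.5 cylinder at (5.5, 9.5) partially overlaps it — only the 19.32 mm² overlap (of its 119.50 mm²) is removed, clipping the outline — area = 67.68 mm²; the cube at (-1.5, 0) does not reach this height (z outside [11, 34.5]); Taking the first minus the rest: none of the subtracted shapes is present at this height, so that combined region is unchanged — area = 67.68 mm²; (rotated 80° about Z; rotation is an isometry so areas/perimeters/island counts are preserved). At z = 1.96: the cube (footprint 14.5×6) is included at this height (area 87.00 mm²); the cube at (5.5, 1.5) is absent (z outside [7.5, 11]); the r=6.5 cylinder at (5.5, 9.5) contributes a regular 8-gon of circumradius 6.5 (area = (8/2)·6.500²·sin(360°/8) = 119.50 mm²); the cube at (3.5, 15.5) does not reach this height (z outside [2.5, 13]); After the difference (first − rest): starting from the 14.5×6 cube (87.00 mm²), the r=6.5 cylinder at (5.5, 9.5) partially overlaps it — only the 19.32 mm² overlap (of its 119.50 mm²) is removed, clipping the outline — area = 67.68 mm²; the cube at (-1.5, 0) is not intersected at this z (z outside [11, 34.5]); Subtracting the remaining from the first: none of the subtracted shapes is present at this height, so the result so far is unchanged — area = 67.68 mm²; (whole slice rotated 80° about Z — lengths, areas and connectivity unchanged). Checking containment: the cross-section at z = 1.96 is a subset of the cross-section at z = 1.68.

entirely on top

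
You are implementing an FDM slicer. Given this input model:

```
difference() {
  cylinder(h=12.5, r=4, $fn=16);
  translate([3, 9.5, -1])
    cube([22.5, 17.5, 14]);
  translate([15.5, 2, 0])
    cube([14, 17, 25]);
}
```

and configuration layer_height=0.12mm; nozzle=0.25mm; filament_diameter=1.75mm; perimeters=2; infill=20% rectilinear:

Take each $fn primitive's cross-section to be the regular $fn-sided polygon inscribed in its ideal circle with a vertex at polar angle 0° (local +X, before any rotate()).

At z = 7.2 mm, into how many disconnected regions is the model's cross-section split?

At z = 7.2 mm: the r=4 cylinder gives a regular 16-gon of circumradius 4 (constant along its height); the 22.5×17.5 cube at (3, 9.5) contributes its full rectangle; the 14×17 cube at (15.5, 2) contributes its full rectangle; Taking the first minus the rest: starting from the r=4 cylinder, the 22.5×17.5 cube at (3, 9.5) misses the remaining region (no effect); the 14×17 cube at (15.5, 2) misses the remaining region (no effect) — 1 connected region. The result has 1 disconnected region.

1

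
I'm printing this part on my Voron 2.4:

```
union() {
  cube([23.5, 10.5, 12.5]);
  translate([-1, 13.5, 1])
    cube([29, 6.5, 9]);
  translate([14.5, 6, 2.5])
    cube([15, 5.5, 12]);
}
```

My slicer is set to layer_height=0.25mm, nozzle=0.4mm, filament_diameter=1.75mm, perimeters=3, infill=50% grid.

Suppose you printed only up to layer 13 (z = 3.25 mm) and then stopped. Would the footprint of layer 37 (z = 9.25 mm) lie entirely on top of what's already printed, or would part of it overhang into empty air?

Compare the two slices. At z = 3.25: the cube is present — its section is the full 23.5×10.5 rectangle (area 246.75 mm²); the 29×6.5 cube at (-1, 13.5) contributes its full rectangle (area 188.50 mm²); the cube at (14.5, 6) is present — its section is the full 15×5.5 rectangle (area 82.50 mm²); Combining (union): the regions partially overlap — summed areas 517.75 mm² minus the doubly-counted overlap 40.50 mm² gives 477.25 mm² — area = 477.25 mm². At z = 9.25: the cube is present — its section is the full 23.5×10.5 rectangle (area 246.75 mm²); the cube at (-1, 13.5) is present — its section is the full 29×6.5 rectangle (area 188.50 mm²); the cube at (14.5, 6) (footprint 15×5.5) is included at this height (area 82.50 mm²); Combining (union): the regions partially overlap — summed areas 517.75 mm² minus the doubly-counted overlap 40.50 mm² gives 477.25 mm² — area = 477.25 mm². Checking containment: the cross-section at z = 9.25 is a subset of the cross-section at z = 3.25.

entirely on top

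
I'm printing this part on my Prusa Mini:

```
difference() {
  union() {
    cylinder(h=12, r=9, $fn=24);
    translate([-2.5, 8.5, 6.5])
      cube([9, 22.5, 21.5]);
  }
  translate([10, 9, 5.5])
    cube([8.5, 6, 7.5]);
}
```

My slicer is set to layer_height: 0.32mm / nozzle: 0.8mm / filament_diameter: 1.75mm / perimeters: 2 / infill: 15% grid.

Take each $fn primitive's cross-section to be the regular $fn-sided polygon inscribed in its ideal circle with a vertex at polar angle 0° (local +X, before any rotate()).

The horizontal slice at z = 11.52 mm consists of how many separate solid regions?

1

At z = 11.52 mm: the cylinder: section is a regular 24-gon, circumradius r=9; the 9×22.5 cube at (-2.5, 8.5) contributes its full rectangle; Merging all regions: the regions partially overlap (shared area 1.69 mm²), so overlapping operands fuse into one piece — 1 connected region; the 8.5×6 cube at (10, 9) contributes its full rectangle; Subtracting the remaining from the first: starting from the result so far, the 8.5×6 cube at (10, 9) misses the remaining region (no effect) — 1 connected region. The result has 1 disconnected region.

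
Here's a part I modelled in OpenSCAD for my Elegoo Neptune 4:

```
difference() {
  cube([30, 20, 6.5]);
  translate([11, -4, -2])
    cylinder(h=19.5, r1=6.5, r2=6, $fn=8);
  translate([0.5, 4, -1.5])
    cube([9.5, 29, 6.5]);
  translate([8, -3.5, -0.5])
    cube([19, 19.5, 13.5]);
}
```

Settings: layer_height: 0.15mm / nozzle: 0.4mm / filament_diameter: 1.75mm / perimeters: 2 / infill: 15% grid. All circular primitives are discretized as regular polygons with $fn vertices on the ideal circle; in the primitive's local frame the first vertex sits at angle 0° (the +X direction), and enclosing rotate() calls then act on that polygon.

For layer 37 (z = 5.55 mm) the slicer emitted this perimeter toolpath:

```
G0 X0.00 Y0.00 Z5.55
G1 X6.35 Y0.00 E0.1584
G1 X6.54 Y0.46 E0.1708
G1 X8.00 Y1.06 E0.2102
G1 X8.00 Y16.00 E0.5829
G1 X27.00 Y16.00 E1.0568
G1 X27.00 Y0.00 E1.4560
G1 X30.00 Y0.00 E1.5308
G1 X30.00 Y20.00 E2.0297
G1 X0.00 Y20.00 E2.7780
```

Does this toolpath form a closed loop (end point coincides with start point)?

no

Start point (G0): (0.00, 0.00). End point (last G1): the path does not return to the start — open.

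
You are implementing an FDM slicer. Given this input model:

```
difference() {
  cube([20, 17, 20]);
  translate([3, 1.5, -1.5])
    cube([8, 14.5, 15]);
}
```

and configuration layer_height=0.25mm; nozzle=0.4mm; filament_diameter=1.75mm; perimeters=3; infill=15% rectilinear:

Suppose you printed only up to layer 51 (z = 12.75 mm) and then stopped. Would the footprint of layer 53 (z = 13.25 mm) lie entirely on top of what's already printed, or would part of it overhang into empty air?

Compare the two slices. At z = 12.75: the cube is present — its section is the full 20×17 rectangle (area 340.00 mm²); the cube at (3, 1.5) (footprint 8×14.5) is included at this height (area 116.00 mm²); After the difference (first − rest): starting from the 20×17 cube (340.00 mm²), the 8×14.5 cube at (3, 1.5) lies wholly inside it (removes its full 116.00 mm² and its 45.00 mm outline becomes a hole wall) — area = 224.00 mm². At z = 13.25: the 20×17 cube contributes its full rectangle (area 340.00 mm²); the 8×14.5 cube at (3, 1.5) contributes its full rectangle (area 116.00 mm²); Subtracting the remaining from the first: starting from the 20×17 cube (340.00 mm²), the 8×14.5 cube at (3, 1.5) lies wholly inside it (removes its full 116.00 mm² and its 45.00 mm outline becomes a hole wall) — area = 224.00 mm². Checking containment: the cross-section at z = 13.25 is a subset of the cross-section at z = 12.75.

entirely on top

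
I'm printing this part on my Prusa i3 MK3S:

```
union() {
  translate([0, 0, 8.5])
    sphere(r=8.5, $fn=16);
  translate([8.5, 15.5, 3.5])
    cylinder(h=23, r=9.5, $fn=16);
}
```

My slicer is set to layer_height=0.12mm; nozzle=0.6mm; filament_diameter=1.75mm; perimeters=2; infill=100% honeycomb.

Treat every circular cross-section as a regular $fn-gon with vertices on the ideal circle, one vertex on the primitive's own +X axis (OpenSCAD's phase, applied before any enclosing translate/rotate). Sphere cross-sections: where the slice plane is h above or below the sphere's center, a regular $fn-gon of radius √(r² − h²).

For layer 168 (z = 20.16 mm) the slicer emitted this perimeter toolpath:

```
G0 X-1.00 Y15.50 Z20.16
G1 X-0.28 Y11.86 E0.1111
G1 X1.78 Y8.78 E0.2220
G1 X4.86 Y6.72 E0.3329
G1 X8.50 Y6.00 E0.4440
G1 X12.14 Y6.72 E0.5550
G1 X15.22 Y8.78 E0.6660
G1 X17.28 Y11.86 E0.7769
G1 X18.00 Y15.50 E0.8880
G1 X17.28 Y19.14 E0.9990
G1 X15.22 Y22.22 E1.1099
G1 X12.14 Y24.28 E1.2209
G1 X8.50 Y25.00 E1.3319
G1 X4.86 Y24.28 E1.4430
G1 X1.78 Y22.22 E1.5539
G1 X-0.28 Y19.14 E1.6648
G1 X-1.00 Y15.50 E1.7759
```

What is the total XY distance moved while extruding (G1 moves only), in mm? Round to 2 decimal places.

59.33 mm

Sum the Euclidean lengths of each G1 segment: total = 59.33 mm.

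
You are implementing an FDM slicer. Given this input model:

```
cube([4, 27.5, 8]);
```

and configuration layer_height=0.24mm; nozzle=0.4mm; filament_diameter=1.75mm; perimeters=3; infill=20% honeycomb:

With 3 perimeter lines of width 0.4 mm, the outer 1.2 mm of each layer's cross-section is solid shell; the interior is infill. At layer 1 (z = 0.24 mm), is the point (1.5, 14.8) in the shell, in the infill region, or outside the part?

infill

At z = 0.24 mm: the 4×27.5 cube contributes its full rectangle. Overall, the cross-section is a single solid region. The nearest boundary edge runs (0.00, 27.50)→(0.00, 0.00); distance from the point to it = 1.50 mm. The point is inside the cross-section and 1.50 mm from the nearest boundary — more than the 1.2 mm shell width (3 × 0.4), so it's in the infill interior.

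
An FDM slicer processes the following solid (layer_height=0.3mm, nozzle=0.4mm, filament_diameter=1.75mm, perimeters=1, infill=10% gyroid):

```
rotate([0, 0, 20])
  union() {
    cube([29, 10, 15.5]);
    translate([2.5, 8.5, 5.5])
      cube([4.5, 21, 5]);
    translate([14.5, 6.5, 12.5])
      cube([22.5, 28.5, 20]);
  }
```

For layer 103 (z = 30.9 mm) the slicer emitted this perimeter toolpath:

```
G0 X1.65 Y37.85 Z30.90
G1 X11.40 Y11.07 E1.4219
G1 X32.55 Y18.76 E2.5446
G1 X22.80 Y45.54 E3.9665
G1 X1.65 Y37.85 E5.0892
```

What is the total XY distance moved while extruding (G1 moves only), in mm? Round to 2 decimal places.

Sum the Euclidean lengths of each G1 segment: total = 102.01 mm.

102.01 mm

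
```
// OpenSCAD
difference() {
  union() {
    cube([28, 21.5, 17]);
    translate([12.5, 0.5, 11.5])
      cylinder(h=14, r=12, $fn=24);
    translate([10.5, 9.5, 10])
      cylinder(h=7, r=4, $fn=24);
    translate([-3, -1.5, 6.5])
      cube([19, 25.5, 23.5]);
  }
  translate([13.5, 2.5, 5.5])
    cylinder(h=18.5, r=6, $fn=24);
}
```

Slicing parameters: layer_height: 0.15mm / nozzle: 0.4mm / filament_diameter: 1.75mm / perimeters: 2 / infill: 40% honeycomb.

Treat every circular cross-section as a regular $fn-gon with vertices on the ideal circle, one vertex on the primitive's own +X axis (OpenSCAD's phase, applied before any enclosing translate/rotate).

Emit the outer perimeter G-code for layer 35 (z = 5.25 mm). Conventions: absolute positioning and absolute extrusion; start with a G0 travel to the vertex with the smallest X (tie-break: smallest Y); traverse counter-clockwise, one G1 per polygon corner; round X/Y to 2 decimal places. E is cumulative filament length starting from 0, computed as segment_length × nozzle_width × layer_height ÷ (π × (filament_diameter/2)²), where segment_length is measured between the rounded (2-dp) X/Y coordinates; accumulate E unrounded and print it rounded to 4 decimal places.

At z = 5.25 mm: the cube is present — its section is the full 28×21.5 rectangle; the cylinder at (12.5, 0.5) is absent (z outside [11.5, 25.5]); the cylinder at (10.5, 9.5) does not reach this height (z outside [10, 17]); the cube at (-3, -1.5) is not intersected at this z (z outside [6.5, 30]); Combining (union): only the 28×21.5 cube is present, so the union is just that shape — 1 connected region; the cylinder at (13.5, 2.5) does not reach this height (z outside [5.5, 24]); Subtracting the remaining from the first: none of the subtracted shapes is present at this height, so that combined region is unchanged — 1 connected region. The outline is a single polygon with 4 vertices. Extrusion per mm of travel: 0.4 × 0.15 / (π × 0.875²) = 0.024945. Accumulating E over each segment gives final E = 2.4696.

G0 X0.00 Y0.00 Z5.25
G1 X28.00 Y0.00 E0.6985
G1 X28.00 Y21.50 E1.2348
G1 X0.00 Y21.50 E1.9332
G1 X0.00 Y0.00 E2.4696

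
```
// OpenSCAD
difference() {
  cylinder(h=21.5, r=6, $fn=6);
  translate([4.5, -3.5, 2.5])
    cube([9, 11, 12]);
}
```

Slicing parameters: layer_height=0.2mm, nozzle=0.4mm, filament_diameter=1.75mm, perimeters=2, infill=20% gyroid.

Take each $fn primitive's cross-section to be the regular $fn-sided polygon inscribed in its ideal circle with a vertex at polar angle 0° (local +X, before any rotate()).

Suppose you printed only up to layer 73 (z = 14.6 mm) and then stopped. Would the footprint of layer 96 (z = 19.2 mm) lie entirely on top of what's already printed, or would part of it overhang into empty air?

Compare the two slices. At z = 14.6: the r=6 cylinder contributes a regular 6-gon of circumradius 6 (area = (6/2)·6.000²·sin(360°/6) = 93.53 mm²); the cube at (4.5, -3.5) is absent (z outside [2.5, 14.5]); Taking the first minus the rest: none of the subtracted shapes is present at this height, so the r=6 cylinder is unchanged — area = 93.53 mm². At z = 19.2: the r=6 cylinder contributes a regular 6-gon of circumradius 6 (area = (6/2)·6.000²·sin(360°/6) = 93.53 mm²); the cube at (4.5, -3.5) does not reach this height (z outside [2.5, 14.5]); Subtracting the remaining from the first: none of the subtracted shapes is present at this height, so the r=6 cylinder is unchanged — area = 93.53 mm². Checking containment: the cross-section at z = 19.2 is a subset of the cross-section at z = 14.6.

entirely on top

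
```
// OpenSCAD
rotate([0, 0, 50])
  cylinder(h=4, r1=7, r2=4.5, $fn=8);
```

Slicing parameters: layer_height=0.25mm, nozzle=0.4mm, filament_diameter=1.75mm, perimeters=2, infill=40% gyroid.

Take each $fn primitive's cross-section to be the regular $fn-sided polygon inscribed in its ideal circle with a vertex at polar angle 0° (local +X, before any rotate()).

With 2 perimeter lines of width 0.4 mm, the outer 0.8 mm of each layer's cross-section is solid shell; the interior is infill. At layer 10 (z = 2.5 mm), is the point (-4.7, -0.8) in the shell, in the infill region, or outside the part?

At z = 2.5 mm: the cone (r1=7→r2=4.5) has section circumradius 5.438 here — a regular 8-gon; (whole slice rotated 50° about Z — lengths, areas and connectivity unchanged). Overall, the cross-section is a single solid region. Undo the 50° rotation: the query point maps to (-3.634, 3.086) in the un-rotated model frame. The nearest boundary edge runs (-3.84, 3.84)→(-5.44, 0.00); distance from the point to it = 0.49 mm. The point is inside the cross-section, 0.49 mm from the nearest boundary — within the 0.8 mm shell band (2 × 0.4).

shell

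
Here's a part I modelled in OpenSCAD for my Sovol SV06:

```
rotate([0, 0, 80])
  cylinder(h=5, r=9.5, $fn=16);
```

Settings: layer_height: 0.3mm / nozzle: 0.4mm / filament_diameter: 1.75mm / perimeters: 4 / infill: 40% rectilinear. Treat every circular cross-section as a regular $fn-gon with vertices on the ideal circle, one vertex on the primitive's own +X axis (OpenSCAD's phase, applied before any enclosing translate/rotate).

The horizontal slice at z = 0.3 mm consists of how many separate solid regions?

At z = 0.3 mm: the r=9.5 cylinder gives a regular 16-gon of circumradius 9.5 (constant along its height); (whole slice rotated 80° about Z — lengths, areas and connectivity unchanged). The result has 1 disconnected region.

1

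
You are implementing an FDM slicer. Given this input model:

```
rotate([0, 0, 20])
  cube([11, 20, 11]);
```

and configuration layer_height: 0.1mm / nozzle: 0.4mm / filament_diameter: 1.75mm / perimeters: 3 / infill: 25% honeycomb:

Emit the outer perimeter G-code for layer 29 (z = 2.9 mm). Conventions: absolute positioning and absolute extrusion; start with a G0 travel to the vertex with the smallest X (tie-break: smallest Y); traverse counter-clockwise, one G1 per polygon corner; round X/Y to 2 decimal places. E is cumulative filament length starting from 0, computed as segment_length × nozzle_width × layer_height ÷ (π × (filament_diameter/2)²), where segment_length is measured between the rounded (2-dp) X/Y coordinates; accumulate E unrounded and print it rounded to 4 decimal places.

At z = 2.9 mm: the cube is present — its section is the full 11×20 rectangle; (whole slice rotated 20° about Z — lengths, areas and connectivity unchanged). The outline is a single polygon with 4 vertices. Extrusion per mm of travel: 0.4 × 0.1 / (π × 0.875²) = 0.016630. Accumulating E over each segment gives final E = 1.0312.

G0 X-6.84 Y18.79 Z2.90
G1 X0.00 Y0.00 E0.3325
G1 X10.34 Y3.76 E0.5155
G1 X3.50 Y22.56 E0.8482
G1 X-6.84 Y18.79 E1.0312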